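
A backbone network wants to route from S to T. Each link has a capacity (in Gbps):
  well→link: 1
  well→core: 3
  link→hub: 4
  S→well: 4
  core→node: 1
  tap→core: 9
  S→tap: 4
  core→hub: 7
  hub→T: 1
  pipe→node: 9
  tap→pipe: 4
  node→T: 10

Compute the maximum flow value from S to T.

Augment S→tap→pipe→node→T: bottleneck 4. Total 4.
Augment S→well→core→node→T: bottleneck 1. Total 5.
Augment S→well→core→hub→T: bottleneck 1. Total 6.
No augmenting path remains in the residual graph.

6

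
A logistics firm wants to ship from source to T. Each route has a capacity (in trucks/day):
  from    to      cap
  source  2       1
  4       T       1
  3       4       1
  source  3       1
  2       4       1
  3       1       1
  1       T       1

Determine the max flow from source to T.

Augment source→3→1→T: bottleneck 1. Total 1.
Augment source→2→4→T: bottleneck 1. Total 2.
No augmenting path remains in the residual graph.

2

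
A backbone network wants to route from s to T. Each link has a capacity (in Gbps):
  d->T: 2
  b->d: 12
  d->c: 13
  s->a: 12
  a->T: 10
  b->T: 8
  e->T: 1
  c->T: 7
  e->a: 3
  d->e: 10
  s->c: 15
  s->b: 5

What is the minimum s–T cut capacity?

22

Max flow = 22 (via 3 augmenting paths).
In the residual at optimum, the set reachable from s is {a, c, s}.
Cut edges: s->b (cap 5), a->T (cap 10), c->T (cap 7). Sum = 22.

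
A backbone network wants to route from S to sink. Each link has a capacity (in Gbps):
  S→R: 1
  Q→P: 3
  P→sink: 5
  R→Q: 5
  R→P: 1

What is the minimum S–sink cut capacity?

Max flow = 1 (via 1 augmenting path).
In the residual at optimum, the set reachable from S is {S}.
Cut edges: S→R (cap 1). Sum = 1.

1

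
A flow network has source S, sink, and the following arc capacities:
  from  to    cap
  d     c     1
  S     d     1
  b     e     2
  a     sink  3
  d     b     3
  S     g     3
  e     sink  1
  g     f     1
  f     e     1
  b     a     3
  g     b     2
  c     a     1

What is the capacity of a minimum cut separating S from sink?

Max flow = 4 (via 3 augmenting paths).
In the residual at optimum, the set reachable from S is {S}.
Cut edges: S→g (cap 3), S→d (cap 1). Sum = 4.

4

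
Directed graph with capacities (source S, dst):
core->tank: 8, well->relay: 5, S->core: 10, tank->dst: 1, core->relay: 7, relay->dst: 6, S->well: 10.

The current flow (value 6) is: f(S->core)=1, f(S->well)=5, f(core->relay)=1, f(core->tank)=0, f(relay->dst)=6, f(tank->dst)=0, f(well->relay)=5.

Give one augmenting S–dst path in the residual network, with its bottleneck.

Residual along S->core->tank->dst: S->core: 9, core->tank: 8, tank->dst: 1.
Bottleneck = min = 1.

S->core->tank->dst, bottleneck 1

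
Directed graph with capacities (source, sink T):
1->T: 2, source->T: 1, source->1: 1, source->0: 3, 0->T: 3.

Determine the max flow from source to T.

5

Augment source->T: bottleneck 1. Total 1.
Augment source->1->T: bottleneck 1. Total 2.
Augment source->0->T: bottleneck 3. Total 5.
No augmenting path remains in the residual graph.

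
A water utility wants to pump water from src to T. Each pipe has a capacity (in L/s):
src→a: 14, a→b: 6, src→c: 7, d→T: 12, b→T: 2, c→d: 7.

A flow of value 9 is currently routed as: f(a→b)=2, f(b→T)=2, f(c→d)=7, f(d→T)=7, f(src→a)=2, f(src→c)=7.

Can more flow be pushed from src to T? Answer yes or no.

Residual reachable from src: {a, b, src}; T is not reachable.
Saturated cut: src→c, b→T with total capacity 9 = current flow value. Flow is maximum.

No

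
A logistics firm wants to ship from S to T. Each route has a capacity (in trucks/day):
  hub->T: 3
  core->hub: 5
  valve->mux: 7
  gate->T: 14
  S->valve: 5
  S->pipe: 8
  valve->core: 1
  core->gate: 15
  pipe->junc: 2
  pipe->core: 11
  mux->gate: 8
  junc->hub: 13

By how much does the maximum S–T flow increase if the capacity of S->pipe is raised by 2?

2

Original max flow = 13.
After raising cap(S->pipe), augmenting paths through that edge carry 2 more units.
New max flow = 15. Increase = 2.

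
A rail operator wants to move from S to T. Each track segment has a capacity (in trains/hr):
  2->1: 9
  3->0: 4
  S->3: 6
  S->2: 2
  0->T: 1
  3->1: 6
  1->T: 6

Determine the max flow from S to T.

Augment S->2->1->T: bottleneck 2. Total 2.
Augment S->3->1->T: bottleneck 4. Total 6.
Augment S->3->0->T: bottleneck 1. Total 7.
No augmenting path remains in the residual graph.

7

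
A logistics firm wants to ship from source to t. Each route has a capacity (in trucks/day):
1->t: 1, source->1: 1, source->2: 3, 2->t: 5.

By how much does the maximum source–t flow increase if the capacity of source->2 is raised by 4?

2

Original max flow = 4.
After raising cap(source->2), augmenting paths through that edge carry 2 more units.
New max flow = 6. Increase = 2.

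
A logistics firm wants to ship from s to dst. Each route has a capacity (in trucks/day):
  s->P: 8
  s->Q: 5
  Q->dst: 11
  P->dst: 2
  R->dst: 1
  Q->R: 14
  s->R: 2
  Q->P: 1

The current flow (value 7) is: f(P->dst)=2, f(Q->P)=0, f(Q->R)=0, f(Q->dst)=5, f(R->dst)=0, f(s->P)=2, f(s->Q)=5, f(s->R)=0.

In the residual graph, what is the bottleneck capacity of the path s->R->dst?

1

Residual capacities along the path: s->R: 2, R->dst: 1.
Minimum is 1.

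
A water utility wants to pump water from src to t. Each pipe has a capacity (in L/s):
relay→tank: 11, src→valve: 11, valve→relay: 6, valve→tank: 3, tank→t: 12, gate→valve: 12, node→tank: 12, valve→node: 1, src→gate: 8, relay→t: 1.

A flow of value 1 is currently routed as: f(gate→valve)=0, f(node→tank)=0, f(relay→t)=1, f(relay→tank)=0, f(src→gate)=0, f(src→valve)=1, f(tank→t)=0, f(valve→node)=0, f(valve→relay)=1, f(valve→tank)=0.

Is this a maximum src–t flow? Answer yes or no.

No

Residual path src→valve→tank→t has bottleneck 3 > 0.
Pushing 3 along it raises the flow to 4, so the given flow is not maximum.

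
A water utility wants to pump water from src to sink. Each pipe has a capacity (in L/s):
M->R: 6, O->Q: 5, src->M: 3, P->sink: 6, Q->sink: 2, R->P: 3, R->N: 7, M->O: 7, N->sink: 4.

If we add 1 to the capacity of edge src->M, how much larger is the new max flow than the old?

Original max flow = 3.
After raising cap(src->M), augmenting paths through that edge carry 1 more unit.
New max flow = 4. Increase = 1.

1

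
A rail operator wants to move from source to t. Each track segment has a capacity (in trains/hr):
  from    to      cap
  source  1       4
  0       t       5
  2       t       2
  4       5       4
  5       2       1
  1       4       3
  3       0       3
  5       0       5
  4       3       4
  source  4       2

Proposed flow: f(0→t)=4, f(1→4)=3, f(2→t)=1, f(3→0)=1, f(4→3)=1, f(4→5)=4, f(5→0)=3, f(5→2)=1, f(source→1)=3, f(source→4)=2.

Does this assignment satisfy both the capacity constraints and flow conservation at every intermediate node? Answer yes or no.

Every edge has 0 ≤ f(e) ≤ cap(e).
At each intermediate node, inflow equals outflow.

Yes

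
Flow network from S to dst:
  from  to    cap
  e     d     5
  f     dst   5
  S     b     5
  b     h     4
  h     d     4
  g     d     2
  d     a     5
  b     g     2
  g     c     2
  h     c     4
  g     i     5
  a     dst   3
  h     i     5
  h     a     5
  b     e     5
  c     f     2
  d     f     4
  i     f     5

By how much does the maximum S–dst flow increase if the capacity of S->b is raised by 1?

Original max flow = 5.
After raising cap(S->b), augmenting paths through that edge carry 1 more unit.
New max flow = 6. Increase = 1.

1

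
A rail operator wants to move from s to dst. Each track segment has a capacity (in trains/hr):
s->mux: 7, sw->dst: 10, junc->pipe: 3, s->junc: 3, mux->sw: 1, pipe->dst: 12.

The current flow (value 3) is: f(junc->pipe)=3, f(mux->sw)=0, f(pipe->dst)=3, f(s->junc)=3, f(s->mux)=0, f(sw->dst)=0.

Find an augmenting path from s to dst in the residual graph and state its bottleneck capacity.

s->mux->sw->dst, bottleneck 1

Residual along s->mux->sw->dst: s->mux: 7, mux->sw: 1, sw->dst: 10.
Bottleneck = min = 1.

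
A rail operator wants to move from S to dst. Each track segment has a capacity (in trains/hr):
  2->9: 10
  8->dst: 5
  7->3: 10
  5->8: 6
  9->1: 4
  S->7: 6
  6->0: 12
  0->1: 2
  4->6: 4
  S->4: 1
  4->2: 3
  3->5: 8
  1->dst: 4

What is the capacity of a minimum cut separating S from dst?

Max flow = 6 (via 2 augmenting paths).
In the residual at optimum, the set reachable from S is {3, 5, 7, 8, S}.
Cut edges: S->4 (cap 1), 8->dst (cap 5). Sum = 6.

6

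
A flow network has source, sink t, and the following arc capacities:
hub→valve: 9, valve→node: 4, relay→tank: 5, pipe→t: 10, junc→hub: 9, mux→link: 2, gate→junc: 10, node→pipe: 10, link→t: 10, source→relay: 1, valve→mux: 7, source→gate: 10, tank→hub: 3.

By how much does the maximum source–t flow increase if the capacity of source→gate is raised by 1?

Original max flow = 6.
Edge source→gate does not cross the min cut (source side {gate, hub, junc, mux, relay, source, tank, valve}), so extra capacity there cannot help.
New max flow = 6. Increase = 0.

0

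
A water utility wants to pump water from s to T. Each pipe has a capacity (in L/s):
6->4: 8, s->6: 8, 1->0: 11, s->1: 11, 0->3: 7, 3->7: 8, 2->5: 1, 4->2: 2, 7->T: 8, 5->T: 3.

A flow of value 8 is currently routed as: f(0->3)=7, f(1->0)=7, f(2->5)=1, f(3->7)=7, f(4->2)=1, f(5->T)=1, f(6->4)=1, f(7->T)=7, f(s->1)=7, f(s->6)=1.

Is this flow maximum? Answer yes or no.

Yes

Residual reachable from s: {0, 1, 2, 4, 6, s}; T is not reachable.
Saturated cut: 2->5, 0->3 with total capacity 8 = current flow value. Flow is maximum.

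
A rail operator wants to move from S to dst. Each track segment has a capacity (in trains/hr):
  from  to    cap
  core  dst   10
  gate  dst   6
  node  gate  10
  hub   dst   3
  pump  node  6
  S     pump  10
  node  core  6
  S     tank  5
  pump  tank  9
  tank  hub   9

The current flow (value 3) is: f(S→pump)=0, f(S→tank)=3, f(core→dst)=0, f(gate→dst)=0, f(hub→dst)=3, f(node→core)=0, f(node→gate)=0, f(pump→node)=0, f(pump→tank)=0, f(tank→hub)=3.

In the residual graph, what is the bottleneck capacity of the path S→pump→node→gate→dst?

Residual capacities along the path: S→pump: 10, pump→node: 6, node→gate: 10, gate→dst: 6.
Minimum is 6.

6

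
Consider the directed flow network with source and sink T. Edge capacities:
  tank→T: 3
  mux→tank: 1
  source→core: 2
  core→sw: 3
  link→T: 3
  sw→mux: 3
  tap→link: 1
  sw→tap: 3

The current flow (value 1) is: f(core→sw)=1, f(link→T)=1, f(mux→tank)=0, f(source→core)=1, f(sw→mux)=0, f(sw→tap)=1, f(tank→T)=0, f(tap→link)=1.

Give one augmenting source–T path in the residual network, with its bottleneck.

Residual along source→core→sw→mux→tank→T: source→core: 1, core→sw: 2, sw→mux: 3, mux→tank: 1, tank→T: 3.
Bottleneck = min = 1.

source→core→sw→mux→tank→T, bottleneck 1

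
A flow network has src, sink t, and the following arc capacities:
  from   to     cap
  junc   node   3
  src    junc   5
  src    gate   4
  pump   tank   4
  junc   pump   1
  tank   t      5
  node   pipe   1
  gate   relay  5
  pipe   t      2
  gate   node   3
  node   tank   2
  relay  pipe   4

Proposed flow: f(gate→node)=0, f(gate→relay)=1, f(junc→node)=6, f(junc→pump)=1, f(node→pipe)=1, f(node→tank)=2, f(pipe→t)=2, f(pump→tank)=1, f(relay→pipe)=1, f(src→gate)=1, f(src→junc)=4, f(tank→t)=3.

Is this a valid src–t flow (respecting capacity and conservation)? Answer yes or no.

Capacity violated on junc→node: flow 6 > capacity 3.

No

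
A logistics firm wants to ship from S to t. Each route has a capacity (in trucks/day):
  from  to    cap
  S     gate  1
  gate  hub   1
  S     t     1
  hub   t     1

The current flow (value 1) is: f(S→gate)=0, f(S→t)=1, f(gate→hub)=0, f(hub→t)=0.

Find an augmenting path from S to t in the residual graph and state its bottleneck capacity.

Residual along S→gate→hub→t: S→gate: 1, gate→hub: 1, hub→t: 1.
Bottleneck = min = 1.

S→gate→hub→t, bottleneck 1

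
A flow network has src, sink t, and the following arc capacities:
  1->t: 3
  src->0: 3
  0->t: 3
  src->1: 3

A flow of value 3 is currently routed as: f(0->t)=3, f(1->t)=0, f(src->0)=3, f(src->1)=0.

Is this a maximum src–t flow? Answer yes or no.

Residual path src->1->t has bottleneck 3 > 0.
Pushing 3 along it raises the flow to 6, so the given flow is not maximum.

No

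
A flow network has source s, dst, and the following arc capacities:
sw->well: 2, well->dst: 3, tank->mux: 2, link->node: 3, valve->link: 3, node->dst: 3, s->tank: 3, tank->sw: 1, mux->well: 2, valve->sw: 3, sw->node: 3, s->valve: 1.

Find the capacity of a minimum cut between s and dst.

4

Max flow = 4 (via 3 augmenting paths).
In the residual at optimum, the set reachable from s is {s}.
Cut edges: s->tank (cap 3), s->valve (cap 1). Sum = 4.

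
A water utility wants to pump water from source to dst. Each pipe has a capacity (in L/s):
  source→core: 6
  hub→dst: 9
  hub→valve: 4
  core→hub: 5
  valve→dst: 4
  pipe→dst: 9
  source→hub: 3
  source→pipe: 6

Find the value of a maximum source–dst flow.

Augment source→hub→dst: bottleneck 3. Total 3.
Augment source→pipe→dst: bottleneck 6. Total 9.
Augment source→core→hub→dst: bottleneck 5. Total 14.
No augmenting path remains in the residual graph.

14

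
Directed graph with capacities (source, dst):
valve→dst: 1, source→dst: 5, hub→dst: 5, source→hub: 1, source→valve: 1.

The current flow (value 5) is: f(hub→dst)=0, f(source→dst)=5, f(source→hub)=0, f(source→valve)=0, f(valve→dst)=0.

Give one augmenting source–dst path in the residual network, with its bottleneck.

source→valve→dst, bottleneck 1

Residual along source→valve→dst: source→valve: 1, valve→dst: 1.
Bottleneck = min = 1.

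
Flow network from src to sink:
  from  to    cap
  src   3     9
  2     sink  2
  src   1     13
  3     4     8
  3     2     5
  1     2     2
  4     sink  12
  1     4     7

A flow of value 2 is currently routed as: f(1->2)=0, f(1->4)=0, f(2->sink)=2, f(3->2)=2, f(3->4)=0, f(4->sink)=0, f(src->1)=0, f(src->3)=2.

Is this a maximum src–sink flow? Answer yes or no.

No

Residual path src->3->4->sink has bottleneck 7 > 0.
Pushing 7 along it raises the flow to 9, so the given flow is not maximum.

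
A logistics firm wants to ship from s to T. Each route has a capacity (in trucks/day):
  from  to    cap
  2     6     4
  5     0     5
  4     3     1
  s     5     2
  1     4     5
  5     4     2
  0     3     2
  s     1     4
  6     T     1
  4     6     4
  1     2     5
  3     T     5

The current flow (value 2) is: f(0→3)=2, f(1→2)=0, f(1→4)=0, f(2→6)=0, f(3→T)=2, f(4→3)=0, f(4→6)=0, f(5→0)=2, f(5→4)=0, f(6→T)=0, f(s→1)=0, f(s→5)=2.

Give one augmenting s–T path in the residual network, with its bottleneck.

s→1→4→3→T, bottleneck 1

Residual along s→1→4→3→T: s→1: 4, 1→4: 5, 4→3: 1, 3→T: 3.
Bottleneck = min = 1.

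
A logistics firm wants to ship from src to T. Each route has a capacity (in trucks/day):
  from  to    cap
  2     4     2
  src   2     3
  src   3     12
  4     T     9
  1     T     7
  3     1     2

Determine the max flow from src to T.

4

Augment src->3->1->T: bottleneck 2. Total 2.
Augment src->2->4->T: bottleneck 2. Total 4.
No augmenting path remains in the residual graph.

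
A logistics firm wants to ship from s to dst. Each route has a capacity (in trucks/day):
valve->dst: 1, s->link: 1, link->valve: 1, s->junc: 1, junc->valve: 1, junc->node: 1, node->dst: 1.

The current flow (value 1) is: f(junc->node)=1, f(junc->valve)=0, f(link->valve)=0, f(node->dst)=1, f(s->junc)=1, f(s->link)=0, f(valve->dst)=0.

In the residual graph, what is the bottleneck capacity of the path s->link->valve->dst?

1

Residual capacities along the path: s->link: 1, link->valve: 1, valve->dst: 1.
Minimum is 1.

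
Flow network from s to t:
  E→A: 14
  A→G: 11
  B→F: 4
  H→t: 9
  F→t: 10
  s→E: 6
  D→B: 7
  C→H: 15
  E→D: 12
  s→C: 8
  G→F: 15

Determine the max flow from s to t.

14

Augment s→C→H→t: bottleneck 8. Total 8.
Augment s→E→A→G→F→t: bottleneck 6. Total 14.
No augmenting path remains in the residual graph.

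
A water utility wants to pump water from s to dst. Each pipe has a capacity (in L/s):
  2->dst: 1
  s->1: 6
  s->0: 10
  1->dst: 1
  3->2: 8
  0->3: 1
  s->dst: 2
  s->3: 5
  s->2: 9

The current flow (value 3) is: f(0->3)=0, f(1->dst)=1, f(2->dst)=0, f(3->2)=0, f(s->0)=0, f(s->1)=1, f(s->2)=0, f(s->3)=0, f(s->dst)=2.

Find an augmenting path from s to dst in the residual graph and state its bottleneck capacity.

Residual along s->2->dst: s->2: 9, 2->dst: 1.
Bottleneck = min = 1.

s->2->dst, bottleneck 1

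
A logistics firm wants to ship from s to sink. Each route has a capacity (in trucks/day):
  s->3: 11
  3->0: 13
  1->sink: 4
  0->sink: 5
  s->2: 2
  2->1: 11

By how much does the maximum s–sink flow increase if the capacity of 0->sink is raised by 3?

3

Original max flow = 7.
After raising cap(0->sink), augmenting paths through that edge carry 3 more units.
New max flow = 10. Increase = 3.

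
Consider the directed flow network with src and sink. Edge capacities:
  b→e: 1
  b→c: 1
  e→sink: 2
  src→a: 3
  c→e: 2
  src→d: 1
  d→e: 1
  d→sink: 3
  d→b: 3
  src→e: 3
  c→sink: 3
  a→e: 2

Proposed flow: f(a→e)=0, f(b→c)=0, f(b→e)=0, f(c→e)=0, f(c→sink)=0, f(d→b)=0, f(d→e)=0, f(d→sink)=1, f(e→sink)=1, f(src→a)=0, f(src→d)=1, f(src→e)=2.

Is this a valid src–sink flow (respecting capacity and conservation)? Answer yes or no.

Conservation fails at e: inflow 2 ≠ outflow 1.

No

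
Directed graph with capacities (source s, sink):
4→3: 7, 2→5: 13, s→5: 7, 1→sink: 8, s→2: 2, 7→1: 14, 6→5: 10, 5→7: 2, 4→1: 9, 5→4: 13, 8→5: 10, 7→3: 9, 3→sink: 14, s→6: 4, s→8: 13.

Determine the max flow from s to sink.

Augment s→5→4→3→sink: bottleneck 7. Total 7.
Augment s→2→5→4→1→sink: bottleneck 2. Total 9.
Augment s→8→5→4→1→sink: bottleneck 4. Total 13.
Augment s→8→5→7→1→sink: bottleneck 2. Total 15.
No augmenting path remains in the residual graph.

15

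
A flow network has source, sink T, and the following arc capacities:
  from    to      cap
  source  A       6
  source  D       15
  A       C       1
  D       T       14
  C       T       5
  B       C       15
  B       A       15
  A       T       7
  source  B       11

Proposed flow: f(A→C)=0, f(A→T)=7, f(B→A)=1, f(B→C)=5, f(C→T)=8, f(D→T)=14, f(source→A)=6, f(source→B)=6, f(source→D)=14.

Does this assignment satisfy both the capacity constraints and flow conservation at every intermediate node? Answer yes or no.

Capacity violated on C→T: flow 8 > capacity 5.

No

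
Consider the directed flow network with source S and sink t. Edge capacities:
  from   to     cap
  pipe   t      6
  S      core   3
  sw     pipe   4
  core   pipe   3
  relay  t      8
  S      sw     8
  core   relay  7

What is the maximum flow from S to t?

Augment S->sw->pipe->t: bottleneck 4. Total 4.
Augment S->core->pipe->t: bottleneck 2. Total 6.
Augment S->core->relay->t: bottleneck 1. Total 7.
No augmenting path remains in the residual graph.

7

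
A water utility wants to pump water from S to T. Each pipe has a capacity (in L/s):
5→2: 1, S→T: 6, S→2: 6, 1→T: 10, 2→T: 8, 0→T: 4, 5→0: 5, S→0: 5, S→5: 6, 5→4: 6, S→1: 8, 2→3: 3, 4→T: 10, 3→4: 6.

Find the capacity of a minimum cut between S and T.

30

Max flow = 30 (via 6 augmenting paths).
In the residual at optimum, the set reachable from S is {0, S}.
Cut edges: S→5 (cap 6), S→1 (cap 8), S→2 (cap 6), S→T (cap 6), 0→T (cap 4). Sum = 30.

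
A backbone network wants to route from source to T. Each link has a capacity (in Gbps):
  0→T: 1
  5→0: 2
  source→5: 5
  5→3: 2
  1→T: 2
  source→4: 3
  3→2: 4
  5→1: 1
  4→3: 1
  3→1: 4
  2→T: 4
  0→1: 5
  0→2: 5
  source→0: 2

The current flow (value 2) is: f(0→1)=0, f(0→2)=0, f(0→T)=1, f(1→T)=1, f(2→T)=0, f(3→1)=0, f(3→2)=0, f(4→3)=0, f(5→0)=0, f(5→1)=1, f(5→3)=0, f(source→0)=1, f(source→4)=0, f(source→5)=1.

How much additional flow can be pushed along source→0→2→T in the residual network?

1

Residual capacities along the path: source→0: 1, 0→2: 5, 2→T: 4.
Minimum is 1.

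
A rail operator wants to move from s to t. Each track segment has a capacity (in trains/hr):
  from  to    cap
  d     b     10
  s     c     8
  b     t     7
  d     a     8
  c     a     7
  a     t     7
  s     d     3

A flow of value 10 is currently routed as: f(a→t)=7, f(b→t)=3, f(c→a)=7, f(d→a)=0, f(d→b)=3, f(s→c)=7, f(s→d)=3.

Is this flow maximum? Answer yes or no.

Residual reachable from s: {c, s}; t is not reachable.
Saturated cut: s→d, c→a with total capacity 10 = current flow value. Flow is maximum.

Yes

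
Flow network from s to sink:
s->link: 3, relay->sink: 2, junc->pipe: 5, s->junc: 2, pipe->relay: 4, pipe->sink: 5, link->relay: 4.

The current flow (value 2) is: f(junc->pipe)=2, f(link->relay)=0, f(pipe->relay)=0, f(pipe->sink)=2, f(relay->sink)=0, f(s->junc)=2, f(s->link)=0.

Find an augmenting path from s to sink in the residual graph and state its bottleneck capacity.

Residual along s->link->relay->sink: s->link: 3, link->relay: 4, relay->sink: 2.
Bottleneck = min = 2.

s->link->relay->sink, bottleneck 2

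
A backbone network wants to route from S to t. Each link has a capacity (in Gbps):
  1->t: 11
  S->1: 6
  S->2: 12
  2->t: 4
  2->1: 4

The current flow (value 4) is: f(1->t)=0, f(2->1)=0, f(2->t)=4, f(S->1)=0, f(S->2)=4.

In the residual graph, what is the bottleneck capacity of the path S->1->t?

Residual capacities along the path: S->1: 6, 1->t: 11.
Minimum is 6.

6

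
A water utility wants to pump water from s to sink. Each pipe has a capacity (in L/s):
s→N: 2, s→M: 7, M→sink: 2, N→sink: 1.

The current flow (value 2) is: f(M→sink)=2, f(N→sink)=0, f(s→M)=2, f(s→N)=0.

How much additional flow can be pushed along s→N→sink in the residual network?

Residual capacities along the path: s→N: 2, N→sink: 1.
Minimum is 1.

1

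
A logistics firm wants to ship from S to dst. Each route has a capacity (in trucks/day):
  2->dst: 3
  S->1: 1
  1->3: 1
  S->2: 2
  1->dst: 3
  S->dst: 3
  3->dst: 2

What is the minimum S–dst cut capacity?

Max flow = 6 (via 3 augmenting paths).
In the residual at optimum, the set reachable from S is {S}.
Cut edges: S->1 (cap 1), S->2 (cap 2), S->dst (cap 3). Sum = 6.

6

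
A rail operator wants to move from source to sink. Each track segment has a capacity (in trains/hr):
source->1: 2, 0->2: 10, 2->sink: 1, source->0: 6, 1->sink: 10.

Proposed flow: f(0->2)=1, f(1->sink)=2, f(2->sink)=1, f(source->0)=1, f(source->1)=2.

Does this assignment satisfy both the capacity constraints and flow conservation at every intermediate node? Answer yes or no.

Yes

Every edge has 0 ≤ f(e) ≤ cap(e).
At each intermediate node, inflow equals outflow.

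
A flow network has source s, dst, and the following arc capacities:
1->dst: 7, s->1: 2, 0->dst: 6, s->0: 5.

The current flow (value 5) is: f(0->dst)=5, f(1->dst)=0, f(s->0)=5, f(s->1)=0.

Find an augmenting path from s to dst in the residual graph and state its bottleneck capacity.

s->1->dst, bottleneck 2

Residual along s->1->dst: s->1: 2, 1->dst: 7.
Bottleneck = min = 2.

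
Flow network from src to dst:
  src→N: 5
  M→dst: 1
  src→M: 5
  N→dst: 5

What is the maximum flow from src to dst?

Augment src→N→dst: bottleneck 5. Total 5.
Augment src→M→dst: bottleneck 1. Total 6.
No augmenting path remains in the residual graph.

6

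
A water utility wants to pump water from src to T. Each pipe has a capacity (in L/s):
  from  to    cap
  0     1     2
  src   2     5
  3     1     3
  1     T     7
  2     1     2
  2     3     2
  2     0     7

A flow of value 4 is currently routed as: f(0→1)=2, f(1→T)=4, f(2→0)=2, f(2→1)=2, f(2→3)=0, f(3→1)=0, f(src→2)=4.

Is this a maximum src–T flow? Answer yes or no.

No

Residual path src→2→3→1→T has bottleneck 1 > 0.
Pushing 1 along it raises the flow to 5, so the given flow is not maximum.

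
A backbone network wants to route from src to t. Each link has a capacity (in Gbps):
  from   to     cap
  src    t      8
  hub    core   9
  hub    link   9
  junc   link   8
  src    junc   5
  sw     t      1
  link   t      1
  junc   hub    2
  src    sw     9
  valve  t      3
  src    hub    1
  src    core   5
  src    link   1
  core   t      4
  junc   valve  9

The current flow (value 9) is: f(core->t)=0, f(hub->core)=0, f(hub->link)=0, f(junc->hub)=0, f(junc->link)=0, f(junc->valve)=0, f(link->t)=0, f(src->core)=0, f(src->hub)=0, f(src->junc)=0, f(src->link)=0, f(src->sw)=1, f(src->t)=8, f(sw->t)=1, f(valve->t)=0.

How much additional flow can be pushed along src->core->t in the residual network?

Residual capacities along the path: src->core: 5, core->t: 4.
Minimum is 4.

4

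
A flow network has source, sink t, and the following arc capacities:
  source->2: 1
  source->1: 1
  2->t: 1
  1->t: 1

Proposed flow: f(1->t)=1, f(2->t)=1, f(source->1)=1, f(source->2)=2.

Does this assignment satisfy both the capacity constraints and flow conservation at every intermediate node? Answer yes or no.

Capacity violated on source->2: flow 2 > capacity 1.

No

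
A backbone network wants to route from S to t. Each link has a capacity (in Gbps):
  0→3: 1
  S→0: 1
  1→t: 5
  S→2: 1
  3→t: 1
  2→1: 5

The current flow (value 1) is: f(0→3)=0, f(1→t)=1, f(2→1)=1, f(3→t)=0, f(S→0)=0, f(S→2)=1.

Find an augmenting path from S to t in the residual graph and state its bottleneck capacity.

Residual along S→0→3→t: S→0: 1, 0→3: 1, 3→t: 1.
Bottleneck = min = 1.

S→0→3→t, bottleneck 1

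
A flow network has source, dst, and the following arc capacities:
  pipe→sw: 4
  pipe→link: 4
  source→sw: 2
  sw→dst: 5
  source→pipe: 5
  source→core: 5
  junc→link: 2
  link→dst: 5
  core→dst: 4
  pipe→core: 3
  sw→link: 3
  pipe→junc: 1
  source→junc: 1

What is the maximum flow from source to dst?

12

Augment source→core→dst: bottleneck 4. Total 4.
Augment source→sw→dst: bottleneck 2. Total 6.
Augment source→pipe→sw→dst: bottleneck 3. Total 9.
Augment source→pipe→link→dst: bottleneck 2. Total 11.
Augment source→junc→link→dst: bottleneck 1. Total 12.
No augmenting path remains in the residual graph.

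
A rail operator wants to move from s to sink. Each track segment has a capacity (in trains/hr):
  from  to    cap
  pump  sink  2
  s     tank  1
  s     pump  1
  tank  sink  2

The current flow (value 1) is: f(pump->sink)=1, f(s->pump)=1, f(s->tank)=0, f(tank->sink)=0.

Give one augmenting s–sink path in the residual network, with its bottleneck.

s->tank->sink, bottleneck 1

Residual along s->tank->sink: s->tank: 1, tank->sink: 2.
Bottleneck = min = 1.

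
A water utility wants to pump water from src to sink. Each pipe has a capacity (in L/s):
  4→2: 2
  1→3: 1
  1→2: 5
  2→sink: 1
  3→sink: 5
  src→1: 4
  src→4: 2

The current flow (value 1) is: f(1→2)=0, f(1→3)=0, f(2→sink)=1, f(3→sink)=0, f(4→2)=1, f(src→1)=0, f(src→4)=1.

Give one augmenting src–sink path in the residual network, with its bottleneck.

src→1→3→sink, bottleneck 1

Residual along src→1→3→sink: src→1: 4, 1→3: 1, 3→sink: 5.
Bottleneck = min = 1.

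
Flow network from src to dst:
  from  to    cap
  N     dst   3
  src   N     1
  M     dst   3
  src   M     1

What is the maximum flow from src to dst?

2

Augment src→M→dst: bottleneck 1. Total 1.
Augment src→N→dst: bottleneck 1. Total 2.
No augmenting path remains in the residual graph.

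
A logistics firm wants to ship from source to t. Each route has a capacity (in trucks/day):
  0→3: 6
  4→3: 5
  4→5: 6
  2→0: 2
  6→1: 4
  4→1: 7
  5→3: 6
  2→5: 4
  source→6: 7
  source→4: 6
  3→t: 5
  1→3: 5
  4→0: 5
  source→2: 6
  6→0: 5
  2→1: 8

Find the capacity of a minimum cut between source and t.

Max flow = 5 (via 1 augmenting path).
In the residual at optimum, the set reachable from source is {0, 1, 2, 3, 4, 5, 6, source}.
Cut edges: 3→t (cap 5). Sum = 5.

5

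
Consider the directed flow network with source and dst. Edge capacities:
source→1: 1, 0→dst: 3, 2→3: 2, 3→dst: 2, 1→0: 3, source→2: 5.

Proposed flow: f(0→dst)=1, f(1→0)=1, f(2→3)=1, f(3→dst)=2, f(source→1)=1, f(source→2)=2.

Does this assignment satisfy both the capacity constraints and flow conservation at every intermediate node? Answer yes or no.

No

Conservation fails at 2: inflow 2 ≠ outflow 1.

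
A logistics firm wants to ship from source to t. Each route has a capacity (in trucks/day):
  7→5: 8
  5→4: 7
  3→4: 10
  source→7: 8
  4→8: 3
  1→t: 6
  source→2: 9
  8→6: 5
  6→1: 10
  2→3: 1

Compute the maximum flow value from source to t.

Augment source→2→3→4→8→6→1→t: bottleneck 1. Total 1.
Augment source→7→5→4→8→6→1→t: bottleneck 2. Total 3.
No augmenting path remains in the residual graph.

3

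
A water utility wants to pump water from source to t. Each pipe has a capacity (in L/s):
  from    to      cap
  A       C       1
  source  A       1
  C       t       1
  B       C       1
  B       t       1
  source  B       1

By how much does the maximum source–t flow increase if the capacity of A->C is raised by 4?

0

Original max flow = 2.
Edge A->C does not cross the min cut (source side {source}), so extra capacity there cannot help.
New max flow = 2. Increase = 0.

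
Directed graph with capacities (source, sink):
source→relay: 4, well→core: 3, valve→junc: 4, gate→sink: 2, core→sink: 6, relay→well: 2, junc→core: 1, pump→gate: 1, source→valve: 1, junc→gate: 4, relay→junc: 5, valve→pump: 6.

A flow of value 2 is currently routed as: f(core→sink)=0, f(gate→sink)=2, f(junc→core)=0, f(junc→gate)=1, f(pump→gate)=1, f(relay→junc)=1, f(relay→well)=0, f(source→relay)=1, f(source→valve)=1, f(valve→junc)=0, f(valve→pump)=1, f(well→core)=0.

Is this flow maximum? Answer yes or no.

No

Residual path source→relay→junc→core→sink has bottleneck 1 > 0.
Pushing 1 along it raises the flow to 3, so the given flow is not maximum.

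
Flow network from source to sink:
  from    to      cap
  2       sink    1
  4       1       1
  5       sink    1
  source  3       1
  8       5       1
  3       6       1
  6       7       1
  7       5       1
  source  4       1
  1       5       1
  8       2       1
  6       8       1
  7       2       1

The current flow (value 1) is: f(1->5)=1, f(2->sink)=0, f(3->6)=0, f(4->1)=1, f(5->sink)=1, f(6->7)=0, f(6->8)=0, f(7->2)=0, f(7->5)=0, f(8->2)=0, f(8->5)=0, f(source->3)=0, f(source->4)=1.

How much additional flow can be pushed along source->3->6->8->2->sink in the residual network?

Residual capacities along the path: source->3: 1, 3->6: 1, 6->8: 1, 8->2: 1, 2->sink: 1.
Minimum is 1.

1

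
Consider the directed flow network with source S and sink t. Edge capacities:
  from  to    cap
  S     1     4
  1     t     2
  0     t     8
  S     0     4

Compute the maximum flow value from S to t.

Augment S→0→t: bottleneck 4. Total 4.
Augment S→1→t: bottleneck 2. Total 6.
No augmenting path remains in the residual graph.

6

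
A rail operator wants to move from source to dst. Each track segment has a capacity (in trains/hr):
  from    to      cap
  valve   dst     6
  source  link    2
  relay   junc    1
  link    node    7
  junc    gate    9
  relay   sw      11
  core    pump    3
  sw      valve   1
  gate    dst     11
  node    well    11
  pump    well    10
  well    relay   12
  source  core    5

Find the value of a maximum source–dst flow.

Augment source→link→node→well→relay→junc→gate→dst: bottleneck 1. Total 1.
Augment source→link→node→well→relay→sw→valve→dst: bottleneck 1. Total 2.
No augmenting path remains in the residual graph.

2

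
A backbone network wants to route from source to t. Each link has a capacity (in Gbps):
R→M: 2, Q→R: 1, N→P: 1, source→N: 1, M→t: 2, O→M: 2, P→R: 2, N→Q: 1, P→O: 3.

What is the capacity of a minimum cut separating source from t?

Max flow = 1 (via 1 augmenting path).
In the residual at optimum, the set reachable from source is {source}.
Cut edges: source→N (cap 1). Sum = 1.

1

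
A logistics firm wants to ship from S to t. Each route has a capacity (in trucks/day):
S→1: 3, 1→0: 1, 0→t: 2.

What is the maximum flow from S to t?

Augment S→1→0→t: bottleneck 1. Total 1.
No augmenting path remains in the residual graph.

1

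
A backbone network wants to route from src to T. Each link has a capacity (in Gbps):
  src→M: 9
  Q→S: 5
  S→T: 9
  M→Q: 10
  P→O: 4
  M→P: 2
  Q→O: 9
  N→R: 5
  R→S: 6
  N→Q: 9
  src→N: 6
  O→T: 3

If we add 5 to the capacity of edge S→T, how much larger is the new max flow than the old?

1

Original max flow = 12.
After raising cap(S→T), augmenting paths through that edge carry 1 more unit.
New max flow = 13. Increase = 1.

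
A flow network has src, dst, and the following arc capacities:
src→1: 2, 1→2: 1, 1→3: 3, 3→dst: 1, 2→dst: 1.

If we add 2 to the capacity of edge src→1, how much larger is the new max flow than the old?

0

Original max flow = 2.
Even with extra capacity on src→1, another cut of capacity 2 remains binding.
New max flow = 2. Increase = 0.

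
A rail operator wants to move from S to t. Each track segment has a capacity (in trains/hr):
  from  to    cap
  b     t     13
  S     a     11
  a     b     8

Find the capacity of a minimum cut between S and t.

Max flow = 8 (via 1 augmenting path).
In the residual at optimum, the set reachable from S is {S, a}.
Cut edges: a→b (cap 8). Sum = 8.

8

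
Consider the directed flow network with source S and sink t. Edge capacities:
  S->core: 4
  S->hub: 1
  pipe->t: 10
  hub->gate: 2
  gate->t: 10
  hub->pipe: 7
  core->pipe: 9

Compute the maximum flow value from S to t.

Augment S->hub->gate->t: bottleneck 1. Total 1.
Augment S->core->pipe->t: bottleneck 4. Total 5.
No augmenting path remains in the residual graph.

5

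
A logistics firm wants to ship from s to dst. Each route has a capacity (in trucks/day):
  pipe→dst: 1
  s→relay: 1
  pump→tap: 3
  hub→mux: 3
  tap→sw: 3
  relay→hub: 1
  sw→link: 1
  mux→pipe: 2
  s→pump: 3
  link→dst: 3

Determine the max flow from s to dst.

2

Augment s→relay→hub→mux→pipe→dst: bottleneck 1. Total 1.
Augment s→pump→tap→sw→link→dst: bottleneck 1. Total 2.
No augmenting path remains in the residual graph.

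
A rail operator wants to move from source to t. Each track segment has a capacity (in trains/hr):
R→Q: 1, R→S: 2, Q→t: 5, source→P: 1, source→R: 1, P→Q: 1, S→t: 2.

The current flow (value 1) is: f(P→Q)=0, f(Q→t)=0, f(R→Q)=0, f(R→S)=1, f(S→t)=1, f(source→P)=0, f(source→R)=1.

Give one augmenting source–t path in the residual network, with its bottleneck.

Residual along source→P→Q→t: source→P: 1, P→Q: 1, Q→t: 5.
Bottleneck = min = 1.

source→P→Q→t, bottleneck 1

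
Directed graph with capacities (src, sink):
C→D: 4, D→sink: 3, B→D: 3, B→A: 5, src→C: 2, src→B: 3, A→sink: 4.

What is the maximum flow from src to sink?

Augment src→B→A→sink: bottleneck 3. Total 3.
Augment src→C→D→sink: bottleneck 2. Total 5.
No augmenting path remains in the residual graph.

5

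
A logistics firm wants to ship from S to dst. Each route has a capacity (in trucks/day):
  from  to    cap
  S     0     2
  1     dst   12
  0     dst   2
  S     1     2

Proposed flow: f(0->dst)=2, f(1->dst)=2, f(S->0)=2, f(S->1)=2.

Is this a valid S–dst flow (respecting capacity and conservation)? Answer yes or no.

Yes

Every edge has 0 ≤ f(e) ≤ cap(e).
At each intermediate node, inflow equals outflow.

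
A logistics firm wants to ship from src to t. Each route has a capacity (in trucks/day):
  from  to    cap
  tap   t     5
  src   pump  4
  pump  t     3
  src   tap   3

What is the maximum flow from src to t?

6

Augment src→pump→t: bottleneck 3. Total 3.
Augment src→tap→t: bottleneck 3. Total 6.
No augmenting path remains in the residual graph.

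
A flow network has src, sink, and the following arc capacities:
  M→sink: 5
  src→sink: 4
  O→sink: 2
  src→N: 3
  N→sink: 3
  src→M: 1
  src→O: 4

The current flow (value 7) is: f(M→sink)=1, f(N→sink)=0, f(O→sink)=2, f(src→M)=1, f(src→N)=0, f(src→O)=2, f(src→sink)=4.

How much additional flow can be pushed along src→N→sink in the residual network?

3

Residual capacities along the path: src→N: 3, N→sink: 3.
Minimum is 3.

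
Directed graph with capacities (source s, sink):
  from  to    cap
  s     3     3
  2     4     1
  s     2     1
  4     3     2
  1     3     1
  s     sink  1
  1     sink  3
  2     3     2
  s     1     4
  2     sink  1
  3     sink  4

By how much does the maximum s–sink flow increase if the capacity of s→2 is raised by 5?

0

Original max flow = 9.
Even with extra capacity on s→2, another cut of capacity 9 remains binding.
New max flow = 9. Increase = 0.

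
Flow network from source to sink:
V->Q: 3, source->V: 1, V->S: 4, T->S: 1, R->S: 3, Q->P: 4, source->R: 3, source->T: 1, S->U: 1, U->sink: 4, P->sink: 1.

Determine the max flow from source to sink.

2

Augment source->T->S->U->sink: bottleneck 1. Total 1.
Augment source->V->Q->P->sink: bottleneck 1. Total 2.
No augmenting path remains in the residual graph.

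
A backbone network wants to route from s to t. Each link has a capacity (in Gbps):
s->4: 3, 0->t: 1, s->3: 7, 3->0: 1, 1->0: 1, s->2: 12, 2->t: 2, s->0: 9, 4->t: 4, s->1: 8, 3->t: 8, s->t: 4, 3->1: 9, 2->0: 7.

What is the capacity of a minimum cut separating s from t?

17

Max flow = 17 (via 5 augmenting paths).
In the residual at optimum, the set reachable from s is {0, 1, 2, s}.
Cut edges: s->3 (cap 7), s->4 (cap 3), s->t (cap 4), 2->t (cap 2), 0->t (cap 1). Sum = 17.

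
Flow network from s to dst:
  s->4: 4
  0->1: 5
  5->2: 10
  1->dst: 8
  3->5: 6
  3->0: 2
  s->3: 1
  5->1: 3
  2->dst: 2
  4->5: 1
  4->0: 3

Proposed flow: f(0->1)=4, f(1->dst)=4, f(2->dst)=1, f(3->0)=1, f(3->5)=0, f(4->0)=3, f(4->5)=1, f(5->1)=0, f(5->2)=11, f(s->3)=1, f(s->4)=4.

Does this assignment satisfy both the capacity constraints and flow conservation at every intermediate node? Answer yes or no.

Capacity violated on 5->2: flow 11 > capacity 10.

No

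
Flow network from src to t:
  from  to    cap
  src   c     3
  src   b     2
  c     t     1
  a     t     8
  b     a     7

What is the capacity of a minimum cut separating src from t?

Max flow = 3 (via 2 augmenting paths).
In the residual at optimum, the set reachable from src is {c, src}.
Cut edges: src→b (cap 2), c→t (cap 1). Sum = 3.

3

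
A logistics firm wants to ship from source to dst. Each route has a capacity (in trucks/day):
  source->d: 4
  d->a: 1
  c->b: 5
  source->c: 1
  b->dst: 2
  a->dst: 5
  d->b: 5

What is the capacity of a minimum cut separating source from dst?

3

Max flow = 3 (via 2 augmenting paths).
In the residual at optimum, the set reachable from source is {b, c, d, source}.
Cut edges: d->a (cap 1), b->dst (cap 2). Sum = 3.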